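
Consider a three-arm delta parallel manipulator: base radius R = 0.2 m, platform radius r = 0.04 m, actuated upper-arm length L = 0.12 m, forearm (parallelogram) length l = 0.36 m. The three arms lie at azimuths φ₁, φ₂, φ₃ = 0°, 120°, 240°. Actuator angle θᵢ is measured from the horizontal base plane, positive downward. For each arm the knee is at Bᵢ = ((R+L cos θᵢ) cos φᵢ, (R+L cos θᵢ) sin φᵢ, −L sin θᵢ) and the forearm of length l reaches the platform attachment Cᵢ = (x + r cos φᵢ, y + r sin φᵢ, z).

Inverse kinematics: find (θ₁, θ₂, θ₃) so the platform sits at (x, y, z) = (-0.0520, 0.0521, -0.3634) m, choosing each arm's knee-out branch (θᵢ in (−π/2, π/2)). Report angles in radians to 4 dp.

arm 1 (φ=0.0°): x'=-0.0520, y'=0.0521
  A cos θ + B sin θ = C:  0.2120·cos θ + -0.3634·sin θ = -0.2688
  √(A²+B²)=0.4207;  θ1 = -1.0427+2.2640 ≈ 1.2213
φ2=120.0° → target in arm frame (0.0711, 0.0190)
  e−x'=0.0889;  (l²−L²−(e−x')²−y'²−z²)/2L = -0.1047
  √(A²+B²)=0.3741;  θ2 = -1.3309+1.8544 ≈ 0.5234
rotate P by −φ3: (-0.0191, -0.0711, -0.3634)
  e−x'=0.1791;  (l²−L²−(e−x')²−y'²−z²)/2L = -0.2250
  θ3 = atan2(B,A) + arccos(C/0.4051) = 1.0467

θ₁ = 1.2213, θ₂ = 0.5234, θ₃ = 1.0467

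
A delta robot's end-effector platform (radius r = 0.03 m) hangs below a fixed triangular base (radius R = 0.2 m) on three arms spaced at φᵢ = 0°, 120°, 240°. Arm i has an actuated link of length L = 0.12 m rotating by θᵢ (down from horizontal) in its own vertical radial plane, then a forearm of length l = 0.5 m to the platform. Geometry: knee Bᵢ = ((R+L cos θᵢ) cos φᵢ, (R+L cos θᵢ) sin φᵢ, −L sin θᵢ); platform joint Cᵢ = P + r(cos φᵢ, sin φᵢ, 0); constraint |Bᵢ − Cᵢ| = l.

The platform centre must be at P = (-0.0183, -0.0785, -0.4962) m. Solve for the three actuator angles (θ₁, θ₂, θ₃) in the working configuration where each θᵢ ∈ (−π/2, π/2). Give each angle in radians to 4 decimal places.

θ₁ = 0.7852, θ₂ = 0.9596, θ₃ = 0.3491

rotate P by −φ1: (-0.0183, -0.0785, -0.4962)
  A cos θ + B sin θ = C:  0.1883·cos θ + -0.4962·sin θ = -0.2176
  θ1 = atan2(B,A) + arccos(C/0.5307) = 0.7852
arm 2 (φ=120.0°): x'=-0.0588, y'=0.0551
  A=0.2288, B=-0.4962, C=(l²−L²−A²−y'²−z²)/(2L)=-0.2751
  θ2 = atan2(B,A) + arccos(C/0.5464) = 0.9596
φ3=240.0° → target in arm frame (0.0771, 0.0234)
  A=0.0929, B=-0.4962, C=(l²−L²−A²−y'²−z²)/(2L)=-0.0824
  θ3 = atan2(B,A) + arccos(C/0.5048) = 0.3491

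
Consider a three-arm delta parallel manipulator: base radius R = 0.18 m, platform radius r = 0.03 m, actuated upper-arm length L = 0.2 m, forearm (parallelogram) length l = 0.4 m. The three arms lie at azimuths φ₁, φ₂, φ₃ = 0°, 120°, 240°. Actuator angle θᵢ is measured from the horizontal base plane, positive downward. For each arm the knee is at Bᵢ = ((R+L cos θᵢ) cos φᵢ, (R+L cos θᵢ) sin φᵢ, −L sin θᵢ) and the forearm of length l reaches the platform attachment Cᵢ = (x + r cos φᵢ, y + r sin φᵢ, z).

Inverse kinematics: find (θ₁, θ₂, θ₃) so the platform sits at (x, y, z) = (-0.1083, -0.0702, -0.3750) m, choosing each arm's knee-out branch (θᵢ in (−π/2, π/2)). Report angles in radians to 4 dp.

θ₁ = 1.1344, θ₂ = 0.7855, θ₃ = 0.2619

arm 1 (φ=0.0°): x'=-0.1083, y'=-0.0702
  e−x'=0.2583;  (l²−L²−(e−x')²−y'²−z²)/2L = -0.2307
  θ1 = atan2(B,A) + arccos(C/0.4554) = 1.1344
rotate P by −φ2: (-0.0066, 0.1289, -0.3750)
  A=0.1566, B=-0.3750, C=(l²−L²−A²−y'²−z²)/(2L)=-0.1544
  √(A²+B²)=0.4064;  θ2 = -1.1751+1.9606 ≈ 0.7855
arm 3 (φ=240.0°): x'=0.1149, y'=-0.0587
  A=0.0351, B=-0.3750, C=(l²−L²−A²−y'²−z²)/(2L)=-0.0632
  √(A²+B²)=0.3766;  θ3 = -1.4776+1.7395 ≈ 0.2619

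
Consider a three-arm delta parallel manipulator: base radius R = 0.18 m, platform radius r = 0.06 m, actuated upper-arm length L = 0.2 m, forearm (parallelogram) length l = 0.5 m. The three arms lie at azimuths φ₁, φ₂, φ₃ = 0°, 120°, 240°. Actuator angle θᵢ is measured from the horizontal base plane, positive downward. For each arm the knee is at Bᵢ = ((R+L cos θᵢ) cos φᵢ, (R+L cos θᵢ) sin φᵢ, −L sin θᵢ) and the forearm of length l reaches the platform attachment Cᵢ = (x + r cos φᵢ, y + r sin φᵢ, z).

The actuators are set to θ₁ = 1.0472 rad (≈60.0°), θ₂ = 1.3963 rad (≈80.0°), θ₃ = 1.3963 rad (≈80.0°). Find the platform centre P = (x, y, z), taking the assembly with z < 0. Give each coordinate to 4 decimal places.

S1 = (0.2200·cos0.0°, 0.2200·sin0.0°, -0.1732) = (0.2200, 0.0000, -0.1732)
S2 = (0.1547·cos120.0°, 0.1547·sin120.0°, -0.1970) = (-0.0774, 0.1340, -0.1970)
φ3=240.0°: virtual centre (-0.0774, -0.1340, -0.1970), radius l
subtract pairs → two planes through P
linear system: -0.5947x+0.2680y = -0.0157−-0.0475z; -0.5947x+-0.2680y = -0.0157−-0.0475z
Cramer: x(z) = 0.0263-0.0799z;  y(z) = 0.0000+0.0000z
quadratic in z: (1.0064)z²+(0.3774)z+(-0.1825)=0, √Δ=0.9365 → z ∈ {-0.6528, 0.2778}; z = -0.6528 (taking z<0)
x = 0.0785, y = 0.0000

(0.0785, 0.0000, -0.6528)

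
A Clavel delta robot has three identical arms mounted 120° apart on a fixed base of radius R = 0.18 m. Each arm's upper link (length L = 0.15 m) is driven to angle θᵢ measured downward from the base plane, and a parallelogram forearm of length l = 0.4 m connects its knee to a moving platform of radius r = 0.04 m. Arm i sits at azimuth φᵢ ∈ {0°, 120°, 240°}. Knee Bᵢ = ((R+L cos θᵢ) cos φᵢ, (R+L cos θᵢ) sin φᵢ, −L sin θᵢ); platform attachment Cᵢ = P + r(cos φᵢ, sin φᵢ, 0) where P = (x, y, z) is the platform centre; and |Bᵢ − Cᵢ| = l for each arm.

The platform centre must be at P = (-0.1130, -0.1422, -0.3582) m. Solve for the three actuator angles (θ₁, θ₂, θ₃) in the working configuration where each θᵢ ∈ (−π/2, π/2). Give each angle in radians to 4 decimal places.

θ₁ = 1.2219, θ₂ = 1.0471, θ₃ = -0.1741

rotate P by −φ1: (-0.1130, -0.1422, -0.3582)
  e−x'=0.2530;  (l²−L²−(e−x')²−y'²−z²)/2L = -0.2501
  θ1 = atan2(B,A) + arccos(C/0.4385) = 1.2219
arm 2 (φ=120.0°): x'=-0.0666, y'=0.1690
  e−x'=0.2066;  (l²−L²−(e−x')²−y'²−z²)/2L = -0.2069
  γ=atan2(-0.3582,0.2066)=-1.0475;  ψ=arccos(-0.5002)=2.0947;  θ2=γ+ψ≈1.0471
arm 3 (φ=240.0°): x'=0.1796, y'=-0.0268
  A cos θ + B sin θ = C:  -0.0396·cos θ + -0.3582·sin θ = 0.0230
  γ=atan2(-0.3582,-0.0396)=-1.6810;  ψ=arccos(0.0639)=1.5069;  θ3=γ+ψ≈-0.1741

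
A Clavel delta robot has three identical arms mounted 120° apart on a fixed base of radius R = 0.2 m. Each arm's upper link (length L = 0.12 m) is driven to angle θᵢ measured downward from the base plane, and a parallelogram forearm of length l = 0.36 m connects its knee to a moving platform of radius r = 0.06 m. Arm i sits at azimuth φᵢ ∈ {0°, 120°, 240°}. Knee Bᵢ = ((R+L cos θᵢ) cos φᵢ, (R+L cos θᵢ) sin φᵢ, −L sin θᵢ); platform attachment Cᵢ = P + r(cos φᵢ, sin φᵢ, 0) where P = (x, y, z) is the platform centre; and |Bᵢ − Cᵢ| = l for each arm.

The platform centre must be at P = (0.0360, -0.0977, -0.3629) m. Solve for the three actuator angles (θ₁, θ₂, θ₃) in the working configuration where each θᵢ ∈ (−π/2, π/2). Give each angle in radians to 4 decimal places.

rotate P by −φ1: (0.0360, -0.0977, -0.3629)
  A=0.1040, B=-0.3629, C=(l²−L²−A²−y'²−z²)/(2L)=-0.1536
  √(A²+B²)=0.3775;  θ1 = -1.2917+1.9898 ≈ 0.6981
rotate P by −φ2: (-0.1026, 0.0177, -0.3629)
  A=0.2426, B=-0.3629, C=(l²−L²−A²−y'²−z²)/(2L)=-0.3153
  γ=atan2(-0.3629,0.2426)=-0.9815;  ψ=arccos(-0.7223)=2.3779;  θ2=γ+ψ≈1.3964
rotate P by −φ3: (0.0666, 0.0800, -0.3629)
  A cos θ + B sin θ = C:  0.0734·cos θ + -0.3629·sin θ = -0.1179
  θ3 = atan2(B,A) + arccos(C/0.3702) = 0.5235

θ₁ = 0.6981, θ₂ = 1.3964, θ₃ = 0.5235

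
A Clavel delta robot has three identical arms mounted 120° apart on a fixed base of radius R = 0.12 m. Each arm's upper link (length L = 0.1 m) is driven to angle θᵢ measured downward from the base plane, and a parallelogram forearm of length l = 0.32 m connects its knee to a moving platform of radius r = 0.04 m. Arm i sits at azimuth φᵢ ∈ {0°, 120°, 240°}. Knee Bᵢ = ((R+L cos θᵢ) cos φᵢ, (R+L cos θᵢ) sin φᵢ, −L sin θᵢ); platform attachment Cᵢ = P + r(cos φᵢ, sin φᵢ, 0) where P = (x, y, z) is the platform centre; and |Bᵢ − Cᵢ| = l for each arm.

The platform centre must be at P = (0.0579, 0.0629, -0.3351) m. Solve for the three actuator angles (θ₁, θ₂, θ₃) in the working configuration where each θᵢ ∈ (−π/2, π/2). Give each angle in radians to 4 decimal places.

arm 1 (φ=0.0°): x'=0.0579, y'=0.0629
  A=0.0221, B=-0.3351, C=(l²−L²−A²−y'²−z²)/(2L)=-0.1217
  θ1 = atan2(B,A) + arccos(C/0.3358) = 0.4366
φ2=120.0° → target in arm frame (0.0255, -0.0816)
  e−x'=0.0545;  (l²−L²−(e−x')²−y'²−z²)/2L = -0.1476
  θ2 = atan2(B,A) + arccos(C/0.3395) = 0.6109
rotate P by −φ3: (-0.0834, 0.0187, -0.3351)
  A cos θ + B sin θ = C:  0.1634·cos θ + -0.3351·sin θ = -0.2347
  √(A²+B²)=0.3728;  θ3 = -1.1170+2.2519 ≈ 1.1348

θ₁ = 0.4366, θ₂ = 0.6109, θ₃ = 1.1348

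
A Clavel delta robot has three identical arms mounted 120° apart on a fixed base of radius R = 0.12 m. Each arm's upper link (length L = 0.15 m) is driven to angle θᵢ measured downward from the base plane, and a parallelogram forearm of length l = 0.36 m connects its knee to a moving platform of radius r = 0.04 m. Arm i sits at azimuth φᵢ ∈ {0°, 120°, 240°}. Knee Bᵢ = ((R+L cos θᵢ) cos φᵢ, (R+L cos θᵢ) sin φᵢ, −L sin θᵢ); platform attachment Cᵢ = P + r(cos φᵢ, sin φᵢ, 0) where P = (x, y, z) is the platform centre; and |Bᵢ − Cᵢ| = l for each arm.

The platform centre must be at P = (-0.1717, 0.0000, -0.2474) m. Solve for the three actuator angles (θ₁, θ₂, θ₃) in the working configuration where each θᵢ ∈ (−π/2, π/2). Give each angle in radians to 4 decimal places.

arm 1 (φ=0.0°): x'=-0.1717, y'=0.0000
  A=0.2517, B=-0.2474, C=(l²−L²−A²−y'²−z²)/(2L)=-0.0582
  √(A²+B²)=0.3529;  θ1 = -0.7768+1.7365 ≈ 0.9597
φ2=120.0° → target in arm frame (0.0858, 0.1487)
  A=-0.0058, B=-0.2474, C=(l²−L²−A²−y'²−z²)/(2L)=0.0792
  √(A²+B²)=0.2475;  θ2 = -1.5944+1.2452 ≈ -0.3492
φ3=240.0° → target in arm frame (0.0859, -0.1487)
  e−x'=-0.0059;  (l²−L²−(e−x')²−y'²−z²)/2L = 0.0792
  √(A²+B²)=0.2475;  θ3 = -1.5944+1.2452 ≈ -0.3492

θ₁ = 0.9597, θ₂ = -0.3492, θ₃ = -0.3492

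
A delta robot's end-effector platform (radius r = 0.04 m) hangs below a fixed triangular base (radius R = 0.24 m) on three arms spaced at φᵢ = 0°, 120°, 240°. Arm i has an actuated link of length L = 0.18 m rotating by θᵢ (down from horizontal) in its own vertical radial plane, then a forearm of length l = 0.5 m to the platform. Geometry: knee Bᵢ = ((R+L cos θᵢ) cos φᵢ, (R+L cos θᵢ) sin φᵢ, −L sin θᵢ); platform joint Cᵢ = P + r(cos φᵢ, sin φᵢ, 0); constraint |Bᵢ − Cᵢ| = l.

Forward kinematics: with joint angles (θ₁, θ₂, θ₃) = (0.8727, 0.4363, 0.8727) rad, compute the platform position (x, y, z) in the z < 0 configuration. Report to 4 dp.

(-0.0379, 0.0656, -0.4853)

S1 = (0.3157·cos0.0°, 0.3157·sin0.0°, -0.1379) = (0.3157, 0.0000, -0.1379)
arm 2 at φ=120.0°: e+L cos θ2 = 0.3631;  S2 = (-0.1816, 0.3145, -0.0761)
φ3=240.0°: virtual centre (-0.1578, -0.2734, -0.1379), radius l
|S₂|²−|S₁|² = 0.0190;  |S₃|²−|S₁|² = 0.0000
[-0.9945 0.6290 0.1237]·P = 0.0190;  [-0.9471 -0.5468 0.0000]·P = 0.0000
det = 1.1395;  x = -0.0091+0.0593z,  y = 0.0158+-0.1028z
sphere 1 gives Az²+Bz+C=0 with A=1.0141, B=0.2340, C=-0.1252;  B²−4AC=0.5628;  roots -0.4853, 0.2545;  negative root z = -0.4853
x = -0.0379, y = 0.0656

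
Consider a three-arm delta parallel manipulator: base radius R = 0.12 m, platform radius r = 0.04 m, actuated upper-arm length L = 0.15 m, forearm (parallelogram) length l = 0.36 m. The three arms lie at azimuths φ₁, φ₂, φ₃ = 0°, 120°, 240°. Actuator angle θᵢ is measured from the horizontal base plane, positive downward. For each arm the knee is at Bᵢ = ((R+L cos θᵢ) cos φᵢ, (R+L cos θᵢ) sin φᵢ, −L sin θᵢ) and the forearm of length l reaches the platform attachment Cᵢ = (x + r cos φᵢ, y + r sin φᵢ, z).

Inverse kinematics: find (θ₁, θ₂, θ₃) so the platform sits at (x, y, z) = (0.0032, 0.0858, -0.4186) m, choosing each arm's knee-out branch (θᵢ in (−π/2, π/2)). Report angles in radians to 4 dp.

φ1=0.0° → target in arm frame (0.0032, 0.0858)
  e−x'=0.0768;  (l²−L²−(e−x')²−y'²−z²)/2L = -0.2713
  γ=atan2(-0.4186,0.0768)=-1.3893;  ψ=arccos(-0.6374)=2.2620;  θ1=γ+ψ≈0.8726
rotate P by −φ2: (0.0727, -0.0457, -0.4186)
  A=0.0073, B=-0.4186, C=(l²−L²−A²−y'²−z²)/(2L)=-0.2342
  √(A²+B²)=0.4187;  θ2 = -1.5534+2.1645 ≈ 0.6111
arm 3 (φ=240.0°): x'=-0.0759, y'=-0.0401
  A cos θ + B sin θ = C:  0.1559·cos θ + -0.4186·sin θ = -0.3135
  θ3 = atan2(B,A) + arccos(C/0.4467) = 1.1344

θ₁ = 0.8726, θ₂ = 0.6111, θ₃ = 1.1344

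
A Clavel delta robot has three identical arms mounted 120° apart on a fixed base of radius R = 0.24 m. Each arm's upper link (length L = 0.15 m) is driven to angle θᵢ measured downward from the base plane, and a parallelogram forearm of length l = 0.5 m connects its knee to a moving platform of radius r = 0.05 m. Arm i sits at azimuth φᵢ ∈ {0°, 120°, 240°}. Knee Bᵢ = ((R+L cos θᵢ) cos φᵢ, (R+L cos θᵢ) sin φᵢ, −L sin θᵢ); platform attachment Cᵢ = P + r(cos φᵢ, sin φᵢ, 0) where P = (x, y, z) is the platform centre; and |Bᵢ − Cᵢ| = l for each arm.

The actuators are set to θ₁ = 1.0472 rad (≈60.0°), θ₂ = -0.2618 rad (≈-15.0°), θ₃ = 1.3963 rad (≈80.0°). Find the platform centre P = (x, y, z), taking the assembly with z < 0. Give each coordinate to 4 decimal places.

arm 1 at φ=0.0°: (R−r)+L cos θ1 = 0.2650;  O1 = (0.2650, 0.0000, -0.1299)
φ2=120.0°: virtual centre (-0.1674, 0.2900, 0.0388), radius l
arm 3 at φ=240.0°: (R−r)+L cos θ3 = 0.2160;  O3 = (-0.1080, -0.1871, -0.1477)
subtract pairs → two planes through P
linear system: -0.8649x+0.5800y = 0.0266−0.3375z; -0.7460x+-0.3742y = -0.0186−-0.0356z
Cramer: x(z) = 0.0011+0.1396z;  y(z) = 0.0475-0.3736z
sphere 1 gives Az²+Bz+C=0 with A=1.1591, B=0.1507, C=-0.1612;  B²−4AC=0.7703;  roots -0.4436, 0.3136;  negative root z = -0.4436
x = -0.0608, y = 0.2132

(-0.0608, 0.2132, -0.4436)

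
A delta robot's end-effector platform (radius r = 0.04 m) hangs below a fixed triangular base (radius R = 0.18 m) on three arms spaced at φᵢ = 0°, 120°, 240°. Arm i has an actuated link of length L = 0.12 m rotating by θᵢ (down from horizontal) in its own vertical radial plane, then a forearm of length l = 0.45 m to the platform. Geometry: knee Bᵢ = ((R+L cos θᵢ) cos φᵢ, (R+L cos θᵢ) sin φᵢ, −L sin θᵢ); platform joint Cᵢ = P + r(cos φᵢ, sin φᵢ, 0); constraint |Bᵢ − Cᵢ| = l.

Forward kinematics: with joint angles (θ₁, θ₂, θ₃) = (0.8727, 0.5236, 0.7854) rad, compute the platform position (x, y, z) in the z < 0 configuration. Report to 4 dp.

arm 1 at φ=0.0°: (R−r)+L cos θ1 = 0.2171;  centre 1 = (0.2171, 0.0000, -0.0919)
centre 2 = (0.2439·cos120.0°, 0.2439·sin120.0°, -0.0600) = (-0.1220, 0.2112, -0.0600)
φ3=240.0°: virtual centre (-0.1124, -0.1947, -0.0849), radius l
|centre ₂|²−|centre ₁|² = 0.0075;  |centre ₃|²−|centre ₁|² = 0.0022
plane₁₂: -0.6782x+0.4225y+0.0639z = 0.0075
Cramer: x(z) = -0.0071+0.0569z;  y(z) = 0.0064-0.0599z
sphere 1 gives Az²+Bz+C=0 with A=1.0068, B=0.1576, C=-0.1437;  B²−4AC=0.6037;  roots -0.4641, 0.3076;  negative root z = -0.4641
x = -0.0335, y = 0.0342

(-0.0335, 0.0342, -0.4641)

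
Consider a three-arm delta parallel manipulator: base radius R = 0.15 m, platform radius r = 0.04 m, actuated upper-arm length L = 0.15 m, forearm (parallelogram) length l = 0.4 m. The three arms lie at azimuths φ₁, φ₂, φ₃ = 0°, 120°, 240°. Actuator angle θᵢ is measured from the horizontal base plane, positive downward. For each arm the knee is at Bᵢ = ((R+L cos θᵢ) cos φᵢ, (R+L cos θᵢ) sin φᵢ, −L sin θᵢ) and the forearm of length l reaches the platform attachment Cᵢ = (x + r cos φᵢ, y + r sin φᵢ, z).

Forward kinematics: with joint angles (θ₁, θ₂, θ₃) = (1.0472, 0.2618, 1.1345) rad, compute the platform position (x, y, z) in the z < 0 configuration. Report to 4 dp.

φ1=0.0°: virtual centre (0.1850, 0.0000, -0.1299), radius l
O2 = (0.2549·cos120.0°, 0.2549·sin120.0°, -0.0388) = (-0.1274, 0.2207, -0.0388)
arm 3 at φ=240.0°: ρ3 = 0.1734;  O3 = (-0.0867, -0.1502, -0.1359)
eliminate P² terms by subtracting sphere 1 from 2 and 3
plane₁₂: -0.6249x+0.4415y+0.1822z = 0.0154
det = 0.4276;  x = -0.0082+0.1155z,  y = 0.0233+-0.2492z
quadratic in z: (1.0754)z²+(0.2036)z+(-0.1053)=0, √Δ=0.7031 → z ∈ {-0.4215, 0.2322}; z = -0.4215 (taking z<0)
x = -0.0568, y = 0.1283

(-0.0568, 0.1283, -0.4215)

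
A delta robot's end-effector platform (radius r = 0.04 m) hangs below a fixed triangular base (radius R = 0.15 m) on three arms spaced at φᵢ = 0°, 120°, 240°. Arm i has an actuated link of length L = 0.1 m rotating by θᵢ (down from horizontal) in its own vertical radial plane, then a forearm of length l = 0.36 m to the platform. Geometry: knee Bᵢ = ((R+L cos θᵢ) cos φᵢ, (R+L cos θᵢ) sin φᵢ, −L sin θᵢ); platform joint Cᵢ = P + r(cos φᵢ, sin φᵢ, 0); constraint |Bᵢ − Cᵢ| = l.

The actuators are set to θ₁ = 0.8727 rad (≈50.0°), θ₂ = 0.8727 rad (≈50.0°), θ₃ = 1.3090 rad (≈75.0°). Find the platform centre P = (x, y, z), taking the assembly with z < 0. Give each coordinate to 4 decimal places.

S1 = (0.1743·cos0.0°, 0.1743·sin0.0°, -0.0766) = (0.1743, 0.0000, -0.0766)
φ2=120.0°: virtual centre (-0.0871, 0.1509, -0.0766), radius l
S3 = (0.1359·cos240.0°, 0.1359·sin240.0°, -0.0966) = (-0.0679, -0.1177, -0.0966)
eliminate P² terms by subtracting sphere 1 from 2 and 3
[-0.5228 0.3019 0.0000]·P = 0.0000;  [-0.4844 -0.2354 -0.0400]·P = -0.0084
det = 0.2693;  x = 0.0095+-0.0448z,  y = 0.0164+-0.0776z
into |P−S₁|² = l²: 1.0080z² + 0.1654z + -0.0963 = 0;  Δ = 0.4157;  z = -0.4019 or 0.2377 → z<0 root = -0.4019
x = 0.0275, y = 0.0476

(0.0275, 0.0476, -0.4019)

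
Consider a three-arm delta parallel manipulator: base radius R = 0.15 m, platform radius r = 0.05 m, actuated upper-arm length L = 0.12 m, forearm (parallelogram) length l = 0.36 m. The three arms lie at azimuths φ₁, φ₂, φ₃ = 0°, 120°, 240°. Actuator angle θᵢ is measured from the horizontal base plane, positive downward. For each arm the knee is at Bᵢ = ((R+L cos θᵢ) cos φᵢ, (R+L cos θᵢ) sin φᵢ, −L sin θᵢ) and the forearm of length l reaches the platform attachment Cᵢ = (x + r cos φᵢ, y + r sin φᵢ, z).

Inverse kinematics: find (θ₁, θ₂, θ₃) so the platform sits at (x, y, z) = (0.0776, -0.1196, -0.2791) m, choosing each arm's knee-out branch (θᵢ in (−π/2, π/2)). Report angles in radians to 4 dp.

arm 1 (φ=0.0°): x'=0.0776, y'=-0.1196
  A cos θ + B sin θ = C:  0.0224·cos θ + -0.2791·sin θ = 0.0937
  θ1 = atan2(B,A) + arccos(C/0.2800) = -0.2613
rotate P by −φ2: (-0.1424, -0.0074, -0.2791)
  e−x'=0.2424;  (l²−L²−(e−x')²−y'²−z²)/2L = -0.0896
  θ2 = atan2(B,A) + arccos(C/0.3697) = 0.9599
φ3=240.0° → target in arm frame (0.0648, 0.1270)
  A=0.0352, B=-0.2791, C=(l²−L²−A²−y'²−z²)/(2L)=0.0831
  θ3 = atan2(B,A) + arccos(C/0.2813) = -0.1742

θ₁ = -0.2613, θ₂ = 0.9599, θ₃ = -0.1742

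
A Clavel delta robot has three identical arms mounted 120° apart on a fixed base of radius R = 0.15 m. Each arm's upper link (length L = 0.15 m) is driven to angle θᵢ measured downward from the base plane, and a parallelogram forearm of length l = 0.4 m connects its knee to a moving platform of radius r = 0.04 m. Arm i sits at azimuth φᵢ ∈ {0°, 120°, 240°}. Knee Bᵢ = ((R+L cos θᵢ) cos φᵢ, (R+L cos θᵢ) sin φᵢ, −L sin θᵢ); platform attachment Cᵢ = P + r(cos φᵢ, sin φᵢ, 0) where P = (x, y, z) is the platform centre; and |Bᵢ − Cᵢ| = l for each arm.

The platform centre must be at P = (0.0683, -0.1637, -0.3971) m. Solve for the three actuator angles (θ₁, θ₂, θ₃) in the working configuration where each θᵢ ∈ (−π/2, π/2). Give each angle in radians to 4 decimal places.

rotate P by −φ1: (0.0683, -0.1637, -0.3971)
  e−x'=0.0417;  (l²−L²−(e−x')²−y'²−z²)/2L = -0.1624
  √(A²+B²)=0.3993;  θ1 = -1.4662+1.9897 ≈ 0.5235
φ2=120.0° → target in arm frame (-0.1759, 0.0227)
  A=0.2859, B=-0.3971, C=(l²−L²−A²−y'²−z²)/(2L)=-0.3415
  γ=atan2(-0.3971,0.2859)=-0.9468;  ψ=arccos(-0.6979)=2.3433;  θ2=γ+ψ≈1.3965
φ3=240.0° → target in arm frame (0.1076, 0.1410)
  A=0.0024, B=-0.3971, C=(l²−L²−A²−y'²−z²)/(2L)=-0.1336
  θ3 = atan2(B,A) + arccos(C/0.3971) = 0.3491

θ₁ = 0.5235, θ₂ = 1.3965, θ₃ = 0.3491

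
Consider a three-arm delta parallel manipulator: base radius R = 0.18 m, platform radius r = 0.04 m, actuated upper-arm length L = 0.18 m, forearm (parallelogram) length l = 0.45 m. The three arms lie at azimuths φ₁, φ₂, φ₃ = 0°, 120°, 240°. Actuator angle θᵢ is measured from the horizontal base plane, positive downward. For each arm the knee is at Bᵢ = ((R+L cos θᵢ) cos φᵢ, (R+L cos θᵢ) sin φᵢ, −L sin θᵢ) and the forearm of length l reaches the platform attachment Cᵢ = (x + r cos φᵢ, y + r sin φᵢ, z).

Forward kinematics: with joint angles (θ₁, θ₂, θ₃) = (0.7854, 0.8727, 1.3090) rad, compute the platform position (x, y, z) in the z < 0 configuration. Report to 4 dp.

(0.0628, 0.0798, -0.5201)

centre 1 = (0.2673·cos0.0°, 0.2673·sin0.0°, -0.1273) = (0.2673, 0.0000, -0.1273)
arm 2 at φ=120.0°: (R−r)+L cos θ2 = 0.2557;  centre 2 = (-0.1278, 0.2214, -0.1379)
centre 3 = (0.1866·cos240.0°, 0.1866·sin240.0°, -0.1739) = (-0.0933, -0.1616, -0.1739)
|centre ₂|²−|centre ₁|² = -0.0032;  |centre ₃|²−|centre ₁|² = -0.0226
plane₁₂: -0.7903x+0.4429y+-0.0212z = -0.0032
Cramer: x(z) = 0.0192-0.0837z;  y(z) = 0.0270-0.1015z
sphere 1 gives Az²+Bz+C=0 with A=1.0173, B=0.2906, C=-0.1240;  B²−4AC=0.5892;  roots -0.5201, 0.2344;  negative root z = -0.5201
x = 0.0628, y = 0.0798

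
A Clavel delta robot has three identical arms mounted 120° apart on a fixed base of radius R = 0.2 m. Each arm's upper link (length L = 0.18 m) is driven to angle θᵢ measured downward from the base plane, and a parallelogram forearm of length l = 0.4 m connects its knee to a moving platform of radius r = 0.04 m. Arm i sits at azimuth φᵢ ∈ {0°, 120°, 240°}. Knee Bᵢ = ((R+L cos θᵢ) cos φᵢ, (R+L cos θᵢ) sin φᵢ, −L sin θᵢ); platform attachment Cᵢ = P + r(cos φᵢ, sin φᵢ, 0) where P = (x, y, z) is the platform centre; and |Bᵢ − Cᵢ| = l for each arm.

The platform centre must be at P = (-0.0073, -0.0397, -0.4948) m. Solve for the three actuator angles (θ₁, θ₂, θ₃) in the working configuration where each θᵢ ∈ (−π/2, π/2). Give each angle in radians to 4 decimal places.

θ₁ = 1.2218, θ₂ = 1.3090, θ₃ = 1.0470

arm 1 (φ=0.0°): x'=-0.0073, y'=-0.0397
  e−x'=0.1673;  (l²−L²−(e−x')²−y'²−z²)/2L = -0.4078
  √(A²+B²)=0.5223;  θ1 = -1.2447+2.4665 ≈ 1.2218
φ2=120.0° → target in arm frame (-0.0307, 0.0262)
  e−x'=0.1907;  (l²−L²−(e−x')²−y'²−z²)/2L = -0.4286
  √(A²+B²)=0.5303;  θ2 = -1.2029+2.5119 ≈ 1.3090
φ3=240.0° → target in arm frame (0.0380, 0.0135)
  A=0.1220, B=-0.4948, C=(l²−L²−A²−y'²−z²)/(2L)=-0.3675
  √(A²+B²)=0.5096;  θ3 = -1.3291+2.3761 ≈ 1.0470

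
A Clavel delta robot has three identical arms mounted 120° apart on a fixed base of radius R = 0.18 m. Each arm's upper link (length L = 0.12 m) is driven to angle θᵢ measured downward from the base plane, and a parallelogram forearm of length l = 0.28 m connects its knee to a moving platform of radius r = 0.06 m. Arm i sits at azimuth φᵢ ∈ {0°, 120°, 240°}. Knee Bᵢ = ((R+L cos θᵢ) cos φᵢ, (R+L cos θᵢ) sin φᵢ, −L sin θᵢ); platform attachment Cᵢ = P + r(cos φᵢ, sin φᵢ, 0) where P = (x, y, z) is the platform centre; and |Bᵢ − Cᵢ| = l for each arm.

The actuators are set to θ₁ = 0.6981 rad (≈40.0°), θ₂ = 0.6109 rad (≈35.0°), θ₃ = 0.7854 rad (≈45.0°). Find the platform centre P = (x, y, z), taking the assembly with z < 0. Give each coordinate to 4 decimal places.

φ1=0.0°: virtual centre (0.2119, 0.0000, -0.0771), radius l
arm 2 at φ=120.0°: e+L cos θ2 = 0.2183;  O2 = (-0.1091, 0.1890, -0.0688)
φ3=240.0°: virtual centre (-0.1024, -0.1774, -0.0849), radius l
eliminate P² terms by subtracting sphere 1 from 2 and 3
linear system: -0.6422x+0.3781y = 0.0015−0.0166z; -0.6287x+-0.3548y = -0.0017−-0.0154z
Cramer: x(z) = 0.0002+0.0001z;  y(z) = 0.0044-0.0437z
sphere 1 gives Az²+Bz+C=0 with A=1.0019, B=0.1538, C=-0.0276;  B²−4AC=0.1343;  roots -0.2597, 0.1061;  negative root z = -0.2597
x = 0.0002, y = 0.0158

(0.0002, 0.0158, -0.2597)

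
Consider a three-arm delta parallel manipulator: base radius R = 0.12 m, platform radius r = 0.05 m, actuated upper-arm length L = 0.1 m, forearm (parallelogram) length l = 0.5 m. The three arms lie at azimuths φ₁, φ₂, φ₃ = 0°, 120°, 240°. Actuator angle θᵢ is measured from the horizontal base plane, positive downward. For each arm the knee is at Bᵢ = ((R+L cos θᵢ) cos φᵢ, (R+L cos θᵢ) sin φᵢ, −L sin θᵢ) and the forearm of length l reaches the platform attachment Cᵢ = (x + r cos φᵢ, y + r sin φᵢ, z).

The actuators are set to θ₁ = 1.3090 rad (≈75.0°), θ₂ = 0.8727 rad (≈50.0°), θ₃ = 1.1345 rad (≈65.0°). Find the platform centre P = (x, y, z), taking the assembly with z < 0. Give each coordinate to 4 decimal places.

(-0.0567, 0.0418, -0.5709)

arm 1 at φ=0.0°: (R−r)+L cos θ1 = 0.0959;  centre 1 = (0.0959, 0.0000, -0.0966)
centre 2 = (0.1343·cos120.0°, 0.1343·sin120.0°, -0.0766) = (-0.0671, 0.1163, -0.0766)
arm 3 at φ=240.0°: (R−r)+L cos θ3 = 0.1123;  centre 3 = (-0.0561, -0.0972, -0.0906)
eliminate P² terms by subtracting sphere 1 from 2 and 3
plane₁₂: -0.3260x+0.2326y+0.0400z = 0.0054
Cramer: x(z) = -0.0118+0.0786z;  y(z) = 0.0066-0.0616z
quadratic in z: (1.0100)z²+(0.1754)z+(-0.2290)=0, √Δ=0.9778 → z ∈ {-0.5709, 0.3972}; z = -0.5709 (taking z<0)
x = -0.0567, y = 0.0418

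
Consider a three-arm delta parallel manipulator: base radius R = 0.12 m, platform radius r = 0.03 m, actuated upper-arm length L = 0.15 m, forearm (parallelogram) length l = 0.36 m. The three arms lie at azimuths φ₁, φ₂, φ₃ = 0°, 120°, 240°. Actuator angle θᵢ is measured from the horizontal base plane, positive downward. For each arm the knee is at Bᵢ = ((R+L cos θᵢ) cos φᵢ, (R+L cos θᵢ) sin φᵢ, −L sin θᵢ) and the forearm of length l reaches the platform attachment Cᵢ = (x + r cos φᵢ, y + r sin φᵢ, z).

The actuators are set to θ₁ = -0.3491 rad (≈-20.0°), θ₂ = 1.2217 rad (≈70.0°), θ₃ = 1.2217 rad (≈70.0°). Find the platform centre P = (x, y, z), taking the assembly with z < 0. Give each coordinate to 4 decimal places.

(0.2235, 0.0000, -0.3086)

arm 1 at φ=0.0°: e+L cos θ1 = 0.2310;  centre 1 = (0.2310, 0.0000, 0.0513)
arm 2 at φ=120.0°: e+L cos θ2 = 0.1413;  centre 2 = (-0.0707, 0.1224, -0.1410)
φ3=240.0°: virtual centre (-0.0707, -0.1224, -0.1410), radius l
subtract pairs → two planes through P
plane₁₂: -0.6032x+0.2448y+-0.3845z = -0.0161
det = 0.2953;  x = 0.0268+-0.6375z,  y = 0.0000+0.0000z
into |P−centre ₁|² = l²: 1.4063z² + 0.1577z + -0.0853 = 0;  Δ = 0.5045;  z = -0.3086 or 0.1965 → z<0 root = -0.3086
x = 0.2235, y = 0.0000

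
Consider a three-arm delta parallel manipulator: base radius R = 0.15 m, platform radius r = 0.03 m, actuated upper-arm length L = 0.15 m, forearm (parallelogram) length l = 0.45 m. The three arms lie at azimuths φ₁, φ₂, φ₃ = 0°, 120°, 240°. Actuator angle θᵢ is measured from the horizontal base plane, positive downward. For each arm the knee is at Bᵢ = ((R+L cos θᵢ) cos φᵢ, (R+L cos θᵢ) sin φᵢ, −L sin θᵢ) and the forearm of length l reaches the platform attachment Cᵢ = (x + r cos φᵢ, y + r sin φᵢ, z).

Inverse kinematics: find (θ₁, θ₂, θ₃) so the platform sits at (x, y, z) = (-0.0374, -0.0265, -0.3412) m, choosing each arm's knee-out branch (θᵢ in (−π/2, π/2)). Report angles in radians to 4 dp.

θ₁ = 0.0874, θ₂ = -0.0873, θ₃ = -0.3488

rotate P by −φ1: (-0.0374, -0.0265, -0.3412)
  A=0.1574, B=-0.3412, C=(l²−L²−A²−y'²−z²)/(2L)=0.1270
  √(A²+B²)=0.3758;  θ1 = -1.1386+1.2260 ≈ 0.0874
rotate P by −φ2: (-0.0042, 0.0456, -0.3412)
  e−x'=0.1242;  (l²−L²−(e−x')²−y'²−z²)/2L = 0.1535
  θ2 = atan2(B,A) + arccos(C/0.3631) = -0.0873
arm 3 (φ=240.0°): x'=0.0416, y'=-0.0191
  e−x'=0.0784;  (l²−L²−(e−x')²−y'²−z²)/2L = 0.1903
  √(A²+B²)=0.3501;  θ3 = -1.3451+0.9962 ≈ -0.3488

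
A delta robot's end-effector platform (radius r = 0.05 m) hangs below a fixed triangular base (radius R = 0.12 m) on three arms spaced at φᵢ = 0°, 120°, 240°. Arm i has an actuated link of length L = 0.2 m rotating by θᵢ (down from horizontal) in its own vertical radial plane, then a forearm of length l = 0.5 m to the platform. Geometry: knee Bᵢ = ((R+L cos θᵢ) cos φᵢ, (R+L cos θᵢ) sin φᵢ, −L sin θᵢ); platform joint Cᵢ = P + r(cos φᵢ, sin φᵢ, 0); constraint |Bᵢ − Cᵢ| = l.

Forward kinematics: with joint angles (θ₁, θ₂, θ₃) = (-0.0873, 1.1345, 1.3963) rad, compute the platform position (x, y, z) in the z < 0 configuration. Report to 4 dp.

φ1=0.0°: virtual centre (0.2692, 0.0000, 0.0174), radius l
arm 2 at φ=120.0°: (R−r)+L cos θ2 = 0.1545;  S2 = (-0.0773, 0.1338, -0.1813)
S3 = (0.1047·cos240.0°, 0.1047·sin240.0°, -0.1970) = (-0.0524, -0.0907, -0.1970)
|S₂|²−|S₁|² = -0.0161;  |S₃|²−|S₁|² = -0.0230
linear system: -0.6930x+0.2676y = -0.0161−-0.3974z; -0.6432x+-0.1814y = -0.0230−-0.4288z
det = 0.2978;  x = 0.0305+-0.6273z,  y = 0.0189+-0.1395z
quadratic in z: (1.4130)z²+(0.2594)z+(-0.1923)=0, √Δ=1.0744 → z ∈ {-0.4720, 0.2884}; z = -0.4720 (taking z<0)
x = 0.3266, y = 0.0847

(0.3266, 0.0847, -0.4720)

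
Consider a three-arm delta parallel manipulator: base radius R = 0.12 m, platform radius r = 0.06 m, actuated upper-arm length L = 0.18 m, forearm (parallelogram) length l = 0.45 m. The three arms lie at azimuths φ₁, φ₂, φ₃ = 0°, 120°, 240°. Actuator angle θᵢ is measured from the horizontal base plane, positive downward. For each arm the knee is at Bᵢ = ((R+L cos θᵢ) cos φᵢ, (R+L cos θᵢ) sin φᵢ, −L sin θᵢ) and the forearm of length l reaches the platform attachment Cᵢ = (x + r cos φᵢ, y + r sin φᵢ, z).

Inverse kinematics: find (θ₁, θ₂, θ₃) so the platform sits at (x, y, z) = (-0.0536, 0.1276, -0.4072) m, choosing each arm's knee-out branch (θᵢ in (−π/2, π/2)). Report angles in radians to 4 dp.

arm 1 (φ=0.0°): x'=-0.0536, y'=0.1276
  A cos θ + B sin θ = C:  0.1136·cos θ + -0.4072·sin θ = -0.0692
  γ=atan2(-0.4072,0.1136)=-1.2987;  ψ=arccos(-0.1636)=1.7351;  θ1=γ+ψ≈0.4364
φ2=120.0° → target in arm frame (0.1373, -0.0174)
  A=-0.0773, B=-0.4072, C=(l²−L²−A²−y'²−z²)/(2L)=-0.0055
  √(A²+B²)=0.4145;  θ2 = -1.7584+1.5841 ≈ -0.1743
rotate P by −φ3: (-0.0837, -0.1102, -0.4072)
  e−x'=0.1437;  (l²−L²−(e−x')²−y'²−z²)/2L = -0.0792
  γ=atan2(-0.4072,0.1437)=-1.2315;  ψ=arccos(-0.1834)=1.7552;  θ3=γ+ψ≈0.5237

θ₁ = 0.4364, θ₂ = -0.1743, θ₃ = 0.5237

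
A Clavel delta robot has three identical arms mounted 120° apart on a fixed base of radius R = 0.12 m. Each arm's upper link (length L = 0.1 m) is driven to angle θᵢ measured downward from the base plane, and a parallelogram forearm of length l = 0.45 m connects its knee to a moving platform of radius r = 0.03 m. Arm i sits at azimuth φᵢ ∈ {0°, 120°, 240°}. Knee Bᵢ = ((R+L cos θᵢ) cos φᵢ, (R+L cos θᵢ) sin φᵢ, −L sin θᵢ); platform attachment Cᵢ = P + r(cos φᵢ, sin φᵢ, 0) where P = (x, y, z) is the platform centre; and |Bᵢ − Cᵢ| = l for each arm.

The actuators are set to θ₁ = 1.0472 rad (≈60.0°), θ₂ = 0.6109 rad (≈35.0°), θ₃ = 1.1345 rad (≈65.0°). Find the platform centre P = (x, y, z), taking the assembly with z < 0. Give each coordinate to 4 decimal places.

(-0.0282, 0.0742, -0.4973)

arm 1 at φ=0.0°: e+L cos θ1 = 0.1400;  S1 = (0.1400, 0.0000, -0.0866)
S2 = (0.1719·cos120.0°, 0.1719·sin120.0°, -0.0574) = (-0.0860, 0.1489, -0.0574)
arm 3 at φ=240.0°: e+L cos θ3 = 0.1323;  S3 = (-0.0661, -0.1145, -0.0906)
|S₂|²−|S₁|² = 0.0057;  |S₃|²−|S₁|² = -0.0014
plane₁₂: -0.4519x+0.2978y+0.0585z = 0.0057
Cramer: x(z) = -0.0040+0.0486z;  y(z) = 0.0132-0.1226z
sphere 1 gives Az²+Bz+C=0 with A=1.0174, B=0.1560, C=-0.1741;  B²−4AC=0.7328;  roots -0.4973, 0.3441;  negative root z = -0.4973
x = -0.0282, y = 0.0742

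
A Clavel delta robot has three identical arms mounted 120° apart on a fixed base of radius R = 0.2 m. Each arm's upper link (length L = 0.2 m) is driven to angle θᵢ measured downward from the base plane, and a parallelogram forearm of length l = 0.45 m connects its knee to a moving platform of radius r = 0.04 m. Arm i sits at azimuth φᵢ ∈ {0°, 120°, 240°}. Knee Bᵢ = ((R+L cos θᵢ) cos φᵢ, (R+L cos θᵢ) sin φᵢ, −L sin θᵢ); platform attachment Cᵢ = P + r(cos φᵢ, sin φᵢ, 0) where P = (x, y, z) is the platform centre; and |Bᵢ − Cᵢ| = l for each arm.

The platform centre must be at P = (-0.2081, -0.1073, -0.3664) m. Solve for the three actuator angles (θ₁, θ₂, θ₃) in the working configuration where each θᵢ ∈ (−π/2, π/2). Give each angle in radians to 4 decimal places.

rotate P by −φ1: (-0.2081, -0.1073, -0.3664)
  e−x'=0.3681;  (l²−L²−(e−x')²−y'²−z²)/2L = -0.2969
  θ1 = atan2(B,A) + arccos(C/0.5194) = 1.3962
φ2=120.0° → target in arm frame (0.0111, 0.2339)
  A cos θ + B sin θ = C:  0.1489·cos θ + -0.3664·sin θ = -0.1215
  γ=atan2(-0.3664,0.1489)=-1.1849;  ψ=arccos(-0.3073)=1.8831;  θ2=γ+ψ≈0.6983
rotate P by −φ3: (0.1970, -0.1266, -0.3664)
  A cos θ + B sin θ = C:  -0.0370·cos θ + -0.3664·sin θ = 0.0272
  θ3 = atan2(B,A) + arccos(C/0.3683) = -0.1744

θ₁ = 1.3962, θ₂ = 0.6983, θ₃ = -0.1744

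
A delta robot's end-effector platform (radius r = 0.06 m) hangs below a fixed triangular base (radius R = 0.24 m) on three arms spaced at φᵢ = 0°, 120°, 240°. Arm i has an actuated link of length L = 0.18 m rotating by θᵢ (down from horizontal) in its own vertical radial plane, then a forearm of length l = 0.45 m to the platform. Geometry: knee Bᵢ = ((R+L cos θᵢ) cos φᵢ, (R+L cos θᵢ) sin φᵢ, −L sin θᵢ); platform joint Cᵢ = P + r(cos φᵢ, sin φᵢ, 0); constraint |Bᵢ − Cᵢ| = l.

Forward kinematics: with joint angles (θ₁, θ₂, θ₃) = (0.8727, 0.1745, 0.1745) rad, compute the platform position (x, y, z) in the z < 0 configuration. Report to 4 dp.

(-0.1018, 0.0000, -0.3488)

centre 1 = (0.2957·cos0.0°, 0.2957·sin0.0°, -0.1379) = (0.2957, 0.0000, -0.1379)
φ2=120.0°: virtual centre (-0.1786, 0.3094, -0.0313), radius l
arm 3 at φ=240.0°: ρ3 = 0.3573;  centre 3 = (-0.1786, -0.3094, -0.0313)
|centre ₂|²−|centre ₁|² = 0.0222;  |centre ₃|²−|centre ₁|² = 0.0222
[-0.9487 0.6188 0.2133]·P = 0.0222;  [-0.9487 -0.6188 0.2133]·P = 0.0222
Cramer: x(z) = -0.0234+0.2248z;  y(z) = 0.0000-0.0000z
into |P−centre ₁|² = l²: 1.0505z² + 0.1323z + -0.0817 = 0;  Δ = 0.3608;  z = -0.3488 or 0.2229 → z<0 root = -0.3488
x = -0.1018, y = 0.0000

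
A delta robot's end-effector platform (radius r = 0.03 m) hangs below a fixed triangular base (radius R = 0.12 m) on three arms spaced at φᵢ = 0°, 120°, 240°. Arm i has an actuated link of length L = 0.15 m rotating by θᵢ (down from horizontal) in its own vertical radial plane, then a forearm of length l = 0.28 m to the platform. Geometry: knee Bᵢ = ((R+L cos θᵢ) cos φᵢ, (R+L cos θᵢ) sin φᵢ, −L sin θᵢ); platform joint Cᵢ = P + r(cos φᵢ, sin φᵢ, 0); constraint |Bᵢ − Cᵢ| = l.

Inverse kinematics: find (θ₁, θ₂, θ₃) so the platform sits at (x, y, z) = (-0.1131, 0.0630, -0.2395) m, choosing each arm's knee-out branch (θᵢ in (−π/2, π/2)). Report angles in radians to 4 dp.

θ₁ = 1.2217, θ₂ = -0.0002, θ₃ = 0.6982

φ1=0.0° → target in arm frame (-0.1131, 0.0630)
  A cos θ + B sin θ = C:  0.2031·cos θ + -0.2395·sin θ = -0.1556
  √(A²+B²)=0.3140;  θ1 = -0.8675+2.0892 ≈ 1.2217
φ2=120.0° → target in arm frame (0.1111, 0.0664)
  e−x'=-0.0211;  (l²−L²−(e−x')²−y'²−z²)/2L = -0.0211
  γ=atan2(-0.2395,-0.0211)=-1.6587;  ψ=arccos(-0.0876)=1.6585;  θ2=γ+ψ≈-0.0002
rotate P by −φ3: (0.0020, -0.1294, -0.2395)
  A=0.0880, B=-0.2395, C=(l²−L²−A²−y'²−z²)/(2L)=-0.0865
  θ3 = atan2(B,A) + arccos(C/0.2552) = 0.6982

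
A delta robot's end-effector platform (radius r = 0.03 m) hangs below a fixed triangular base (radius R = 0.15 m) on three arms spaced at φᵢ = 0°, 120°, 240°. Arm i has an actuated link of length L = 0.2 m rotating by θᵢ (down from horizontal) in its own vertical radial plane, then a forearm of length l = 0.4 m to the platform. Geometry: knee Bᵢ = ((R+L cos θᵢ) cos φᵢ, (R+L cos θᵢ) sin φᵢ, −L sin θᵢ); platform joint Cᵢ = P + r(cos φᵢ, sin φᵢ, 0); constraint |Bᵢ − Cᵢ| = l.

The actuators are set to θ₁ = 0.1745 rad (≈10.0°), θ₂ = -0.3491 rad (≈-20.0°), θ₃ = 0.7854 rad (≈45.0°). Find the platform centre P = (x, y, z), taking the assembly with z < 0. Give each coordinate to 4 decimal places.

(0.0149, 0.1249, -0.2653)

φ1=0.0°: virtual centre (0.3170, 0.0000, -0.0347), radius l
arm 2 at φ=120.0°: (R−r)+L cos θ2 = 0.3079;  O2 = (-0.1540, 0.2667, 0.0684)
arm 3 at φ=240.0°: (R−r)+L cos θ3 = 0.2614;  O3 = (-0.1307, -0.2264, -0.1414)
eliminate P² terms by subtracting sphere 1 from 2 and 3
[-0.9419 0.5334 0.2063]·P = -0.0022;  [-0.8953 -0.4528 -0.2134]·P = -0.0133
Cramer: x(z) = 0.0089-0.0226z;  y(z) = 0.0117-0.4266z
quadratic in z: (1.1825)z²+(0.0733)z+(-0.0638)=0, √Δ=0.5542 → z ∈ {-0.2653, 0.2033}; z = -0.2653 (taking z<0)
x = 0.0149, y = 0.1249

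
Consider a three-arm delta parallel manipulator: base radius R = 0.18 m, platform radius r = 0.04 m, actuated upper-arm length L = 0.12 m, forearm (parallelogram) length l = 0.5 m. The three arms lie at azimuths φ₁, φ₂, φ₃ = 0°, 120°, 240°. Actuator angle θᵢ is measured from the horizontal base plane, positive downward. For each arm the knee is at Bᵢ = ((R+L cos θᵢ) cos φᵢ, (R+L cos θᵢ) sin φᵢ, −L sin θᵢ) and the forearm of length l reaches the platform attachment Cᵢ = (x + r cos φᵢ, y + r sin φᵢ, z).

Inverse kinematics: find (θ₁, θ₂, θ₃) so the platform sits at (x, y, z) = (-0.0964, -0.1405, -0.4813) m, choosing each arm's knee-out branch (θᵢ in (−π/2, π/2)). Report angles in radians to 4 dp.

arm 1 (φ=0.0°): x'=-0.0964, y'=-0.1405
  A cos θ + B sin θ = C:  0.2364·cos θ + -0.4813·sin θ = -0.2986
  √(A²+B²)=0.5362;  θ1 = -1.1142+2.1615 ≈ 1.0473
φ2=120.0° → target in arm frame (-0.0735, 0.1537)
  e−x'=0.2135;  (l²−L²−(e−x')²−y'²−z²)/2L = -0.2719
  √(A²+B²)=0.5265;  θ2 = -1.1533+2.1135 ≈ 0.9601
rotate P by −φ3: (0.1699, -0.0132, -0.4813)
  A=-0.0299, B=-0.4813, C=(l²−L²−A²−y'²−z²)/(2L)=0.0120
  γ=atan2(-0.4813,-0.0299)=-1.6328;  ψ=arccos(0.0249)=1.5459;  θ3=γ+ψ≈-0.0869

θ₁ = 1.0473, θ₂ = 0.9601, θ₃ = -0.0869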